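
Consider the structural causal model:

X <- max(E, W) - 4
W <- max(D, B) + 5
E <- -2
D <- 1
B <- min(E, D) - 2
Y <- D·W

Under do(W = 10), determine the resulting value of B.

Under do(W=10), the mechanism W <- max(D, B) + 5 is discarded; W is fixed at 10.
Since B is not a descendant of the intervened variable, it is unaffected.
B = min(E, D) - 2  [with E=-2, D=1]  = -4

-4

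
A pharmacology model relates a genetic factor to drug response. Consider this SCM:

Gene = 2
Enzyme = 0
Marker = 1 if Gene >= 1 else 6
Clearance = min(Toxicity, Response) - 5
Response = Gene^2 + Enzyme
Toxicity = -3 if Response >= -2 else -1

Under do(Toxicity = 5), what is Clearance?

The intervention breaks the incoming arrows to Toxicity: Toxicity = -3 if Response >= -2 else -1 no longer applies, and Toxicity = 5.
Response = Gene^2 + Enzyme  [with Gene=2, Enzyme=0]  = 4
Clearance = min(Toxicity, Response) - 5  [with Toxicity=5, Response=4]  = -1

-1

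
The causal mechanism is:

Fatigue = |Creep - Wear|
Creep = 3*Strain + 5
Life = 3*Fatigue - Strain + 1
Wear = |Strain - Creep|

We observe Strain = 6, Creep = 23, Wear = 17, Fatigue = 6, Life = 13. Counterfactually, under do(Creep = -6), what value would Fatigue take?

Under do(Creep=-6), the mechanism Creep = 3*Strain + 5 is discarded; Creep is fixed at -6.
Wear = |Strain - Creep|  [with Strain=6, Creep=-6]  = 12
Fatigue = |Creep - Wear|  [with Creep=-6, Wear=12]  = 18

18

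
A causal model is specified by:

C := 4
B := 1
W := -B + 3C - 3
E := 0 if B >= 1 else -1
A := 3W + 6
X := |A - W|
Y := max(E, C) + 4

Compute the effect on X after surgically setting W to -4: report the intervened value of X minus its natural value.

-20

The intervention breaks the incoming arrows to W: W := -B + 3C - 3 no longer applies, and W = -4.
A = 3W + 6  [with W=-4]  = -6
X = |A - W|  [with A=-6, W=-4]  = 2
Without intervention: W = -B + 3C - 3  [with B=1, C=4]  = 8; A = 3W + 6  [with W=8]  = 30; X = |A - W|  [with A=30, W=8]  = 22.
Change = 2 − 22 = -20.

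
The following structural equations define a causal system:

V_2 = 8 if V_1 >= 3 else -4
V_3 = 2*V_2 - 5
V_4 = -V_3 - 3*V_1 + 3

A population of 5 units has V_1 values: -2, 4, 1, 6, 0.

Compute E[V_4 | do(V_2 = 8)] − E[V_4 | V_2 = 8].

Under do(V_2=8), V_2's equation is replaced by V_2=8 for every unit. Per-unit V_4: -2, -20, -11, -26, -8. Mean = -13.4.
E[V_4|V_2=8] averages over only the 2 units with V_2=8 (V_1 = 4, 6): V_4 = -20, -26, mean -23.
Difference = -13.4 − (-23) = 9.6.

9.6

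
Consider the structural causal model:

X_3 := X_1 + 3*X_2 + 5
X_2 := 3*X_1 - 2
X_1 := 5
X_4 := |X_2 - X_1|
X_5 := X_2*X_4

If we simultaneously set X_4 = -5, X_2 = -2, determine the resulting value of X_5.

The joint intervention fixes X_4 = -5, X_2 = -2, removing each variable's own equation.
X_5 = X_2*X_4  [with X_2=-2, X_4=-5]  = 10

10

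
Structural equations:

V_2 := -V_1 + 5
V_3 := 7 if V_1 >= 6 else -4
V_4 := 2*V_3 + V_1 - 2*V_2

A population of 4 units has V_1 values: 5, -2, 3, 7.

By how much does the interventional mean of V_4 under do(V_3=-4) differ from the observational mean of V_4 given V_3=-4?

Under do(V_3=-4), V_3's equation is replaced by V_3=-4 for every unit. Per-unit V_4: -3, -24, -9, 3. Mean = -8.25.
Observing V_3=-4 restricts to units where V_3's equation naturally yields -4: V_1 ∈ {5, -2, 3}. In that subpopulation V_4 = -3, -24, -9, mean -12.
Difference = -8.25 − (-12) = 3.75.

3.75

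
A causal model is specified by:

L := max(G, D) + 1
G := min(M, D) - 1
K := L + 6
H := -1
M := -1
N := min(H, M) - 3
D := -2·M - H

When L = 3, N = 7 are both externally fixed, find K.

Under do(L = 3, N = 7), each intervened variable's structural equation is replaced by its fixed value.
K = L + 6  [with L=3]  = 9

9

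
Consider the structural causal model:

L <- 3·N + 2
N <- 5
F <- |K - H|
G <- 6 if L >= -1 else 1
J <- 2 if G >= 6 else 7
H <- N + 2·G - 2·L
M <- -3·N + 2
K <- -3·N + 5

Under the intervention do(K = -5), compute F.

do(K=-5) replaces the equation K <- -3·N + 5 with the constant K = -5.
L = 3·N + 2  [with N=5]  = 17
G = 6 if L >= -1 else 1  [with L=17]  = 6
H = N + 2·G - 2·L  [with N=5, G=6, L=17]  = -17
F = |K - H|  [with K=-5, H=-17]  = 12

12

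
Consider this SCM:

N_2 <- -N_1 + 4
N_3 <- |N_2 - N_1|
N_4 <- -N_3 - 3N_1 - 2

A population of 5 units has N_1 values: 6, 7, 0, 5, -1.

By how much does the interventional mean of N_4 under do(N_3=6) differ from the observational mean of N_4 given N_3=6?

The intervention sets N_3=6 in all 5 units regardless of N_1. Recomputing N_4 per unit gives -26, -29, -8, -23, -5; average -18.2.
E[N_4|N_3=6] averages over only the 2 units with N_3=6 (N_1 = 5, -1): N_4 = -23, -5, mean -14.
Difference = -18.2 − (-14) = -4.2.

-4.2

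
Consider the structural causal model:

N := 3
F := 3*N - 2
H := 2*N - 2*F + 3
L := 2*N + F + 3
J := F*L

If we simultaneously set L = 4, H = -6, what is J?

The joint intervention fixes L = 4, H = -6, removing each variable's own equation.
F = 3*N - 2  [with N=3]  = 7
J = F*L  [with F=7, L=4]  = 28

28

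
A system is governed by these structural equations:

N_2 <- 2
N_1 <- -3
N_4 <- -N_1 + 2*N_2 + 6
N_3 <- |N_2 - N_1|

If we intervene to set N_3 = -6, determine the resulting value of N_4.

The intervention breaks the incoming arrows to N_3: N_3 <- |N_2 - N_1| no longer applies, and N_3 = -6.
N_4 is not downstream of the intervention, so its value is determined by the original equations.
N_4 = -N_1 + 2*N_2 + 6  [with N_1=-3, N_2=2]  = 13

13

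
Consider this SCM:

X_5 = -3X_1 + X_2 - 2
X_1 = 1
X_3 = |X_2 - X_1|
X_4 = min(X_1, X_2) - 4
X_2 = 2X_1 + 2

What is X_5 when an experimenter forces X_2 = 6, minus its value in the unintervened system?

do(X_2=6) replaces the equation X_2 = 2X_1 + 2 with the constant X_2 = 6.
X_5 = -3X_1 + X_2 - 2  [with X_1=1, X_2=6]  = 1
Without intervention: X_2 = 2X_1 + 2  [with X_1=1]  = 4; X_5 = -3X_1 + X_2 - 2  [with X_1=1, X_2=4]  = -1.
Change = 1 − (-1) = 2.

2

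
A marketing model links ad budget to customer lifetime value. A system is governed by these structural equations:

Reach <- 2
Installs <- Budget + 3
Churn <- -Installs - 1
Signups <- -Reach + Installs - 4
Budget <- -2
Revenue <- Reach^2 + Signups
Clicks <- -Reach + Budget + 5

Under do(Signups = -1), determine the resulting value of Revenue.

3

Under do(Signups=-1), the mechanism Signups <- -Reach + Installs - 4 is discarded; Signups is fixed at -1.
Revenue = Reach^2 + Signups  [with Reach=2, Signups=-1]  = 3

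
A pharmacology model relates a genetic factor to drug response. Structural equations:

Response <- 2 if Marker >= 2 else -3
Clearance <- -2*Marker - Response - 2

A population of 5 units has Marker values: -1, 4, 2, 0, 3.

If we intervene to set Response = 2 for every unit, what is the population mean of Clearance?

The intervention sets Response=2 in all 5 units regardless of Marker. Recomputing Clearance per unit gives -2, -12, -8, -4, -10; average -7.2.

-7.2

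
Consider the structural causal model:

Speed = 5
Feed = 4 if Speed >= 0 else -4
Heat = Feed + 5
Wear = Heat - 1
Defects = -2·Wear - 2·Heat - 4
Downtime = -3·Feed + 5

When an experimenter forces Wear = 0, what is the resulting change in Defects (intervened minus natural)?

Intervening sets Wear = 0 and removes its equation (Wear = Heat - 1).
Feed = 4 if Speed >= 0 else -4  [with Speed=5]  = 4
Heat = Feed + 5  [with Feed=4]  = 9
Defects = -2·Wear - 2·Heat - 4  [with Wear=0, Heat=9]  = -22
Without intervention: Feed = 4 if Speed >= 0 else -4  [with Speed=5]  = 4; Heat = Feed + 5  [with Feed=4]  = 9; Wear = Heat - 1  [with Heat=9]  = 8; Defects = -2·Wear - 2·Heat - 4  [with Wear=8, Heat=9]  = -38.
Change = -22 − (-38) = 16.

16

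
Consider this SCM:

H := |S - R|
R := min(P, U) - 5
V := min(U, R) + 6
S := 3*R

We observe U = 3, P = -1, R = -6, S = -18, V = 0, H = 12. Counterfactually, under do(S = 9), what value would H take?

Under do(S=9), the mechanism S := 3*R is discarded; S is fixed at 9.
R = min(P, U) - 5  [with P=-1, U=3]  = -6
H = |S - R|  [with S=9, R=-6]  = 15

15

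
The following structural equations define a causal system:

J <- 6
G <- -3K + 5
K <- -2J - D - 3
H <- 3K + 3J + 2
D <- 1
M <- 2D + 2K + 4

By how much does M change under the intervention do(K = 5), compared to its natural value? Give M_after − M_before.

The intervention breaks the incoming arrows to K: K <- -2J - D - 3 no longer applies, and K = 5.
M = 2D + 2K + 4  [with D=1, K=5]  = 16
Without intervention: K = -2J - D - 3  [with J=6, D=1]  = -16; M = 2D + 2K + 4  [with D=1, K=-16]  = -26.
Change = 16 − (-26) = 42.

42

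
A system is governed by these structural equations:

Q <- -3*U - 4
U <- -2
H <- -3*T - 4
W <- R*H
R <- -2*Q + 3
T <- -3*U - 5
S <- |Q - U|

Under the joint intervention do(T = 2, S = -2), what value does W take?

Under do(T = 2, S = -2), each intervened variable's structural equation is replaced by its fixed value.
Q = -3*U - 4  [with U=-2]  = 2
R = -2*Q + 3  [with Q=2]  = -1
H = -3*T - 4  [with T=2]  = -10
W = R*H  [with R=-1, H=-10]  = 10

10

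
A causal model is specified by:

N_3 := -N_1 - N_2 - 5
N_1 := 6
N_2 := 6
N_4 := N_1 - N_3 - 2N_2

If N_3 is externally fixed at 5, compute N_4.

-11

The intervention breaks the incoming arrows to N_3: N_3 := -N_1 - N_2 - 5 no longer applies, and N_3 = 5.
N_4 = N_1 - N_3 - 2N_2  [with N_1=6, N_3=5, N_2=6]  = -11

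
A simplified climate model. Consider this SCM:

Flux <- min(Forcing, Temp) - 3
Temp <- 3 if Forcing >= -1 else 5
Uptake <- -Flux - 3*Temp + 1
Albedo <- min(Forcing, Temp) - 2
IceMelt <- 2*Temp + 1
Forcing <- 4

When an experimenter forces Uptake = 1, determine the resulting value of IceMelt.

do(Uptake=1) replaces the equation Uptake <- -Flux - 3*Temp + 1 with the constant Uptake = 1.
IceMelt is not downstream of the intervention, so its value is determined by the original equations.
Temp = 3 if Forcing >= -1 else 5  [with Forcing=4]  = 3
IceMelt = 2*Temp + 1  [with Temp=3]  = 7

7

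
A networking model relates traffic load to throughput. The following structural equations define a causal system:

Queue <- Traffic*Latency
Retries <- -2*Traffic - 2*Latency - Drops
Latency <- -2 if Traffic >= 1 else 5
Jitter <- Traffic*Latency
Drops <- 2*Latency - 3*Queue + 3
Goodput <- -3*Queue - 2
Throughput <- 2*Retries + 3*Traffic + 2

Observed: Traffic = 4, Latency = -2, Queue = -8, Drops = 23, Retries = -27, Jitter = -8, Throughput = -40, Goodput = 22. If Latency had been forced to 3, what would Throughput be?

Under do(Latency=3), the mechanism Latency <- -2 if Traffic >= 1 else 5 is discarded; Latency is fixed at 3.
Queue = Traffic*Latency  [with Traffic=4, Latency=3]  = 12
Drops = 2*Latency - 3*Queue + 3  [with Latency=3, Queue=12]  = -27
Retries = -2*Traffic - 2*Latency - Drops  [with Traffic=4, Latency=3, Drops=-27]  = 13
Throughput = 2*Retries + 3*Traffic + 2  [with Retries=13, Traffic=4]  = 40

40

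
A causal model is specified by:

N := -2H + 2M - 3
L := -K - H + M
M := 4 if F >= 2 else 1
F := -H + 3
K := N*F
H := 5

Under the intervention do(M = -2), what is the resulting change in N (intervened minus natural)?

-6

The intervention breaks the incoming arrows to M: M := 4 if F >= 2 else 1 no longer applies, and M = -2.
N = -2H + 2M - 3  [with H=5, M=-2]  = -17
Without intervention: F = -H + 3  [with H=5]  = -2; M = 4 if F >= 2 else 1  [with F=-2]  = 1; N = -2H + 2M - 3  [with H=5, M=1]  = -11.
Change = -17 − (-11) = -6.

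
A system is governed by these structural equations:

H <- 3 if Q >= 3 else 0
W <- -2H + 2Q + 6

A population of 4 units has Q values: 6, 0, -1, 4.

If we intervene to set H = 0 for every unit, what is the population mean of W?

The intervention sets H=0 in all 4 units regardless of Q. Recomputing W per unit gives 18, 6, 4, 14; average 10.5.

10.5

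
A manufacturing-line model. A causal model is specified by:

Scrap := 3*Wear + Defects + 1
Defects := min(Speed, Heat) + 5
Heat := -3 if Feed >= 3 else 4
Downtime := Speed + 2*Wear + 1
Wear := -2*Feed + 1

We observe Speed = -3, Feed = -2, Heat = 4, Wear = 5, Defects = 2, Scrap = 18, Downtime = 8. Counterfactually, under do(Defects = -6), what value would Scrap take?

10

The intervention breaks the incoming arrows to Defects: Defects := min(Speed, Heat) + 5 no longer applies, and Defects = -6.
Wear = -2*Feed + 1  [with Feed=-2]  = 5
Scrap = 3*Wear + Defects + 1  [with Wear=5, Defects=-6]  = 10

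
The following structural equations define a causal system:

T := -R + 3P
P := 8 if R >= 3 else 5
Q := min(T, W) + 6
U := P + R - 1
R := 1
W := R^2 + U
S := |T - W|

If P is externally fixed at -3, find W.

Under do(P=-3), the mechanism P := 8 if R >= 3 else 5 is discarded; P is fixed at -3.
U = P + R - 1  [with P=-3, R=1]  = -3
W = R^2 + U  [with R=1, U=-3]  = -2

-2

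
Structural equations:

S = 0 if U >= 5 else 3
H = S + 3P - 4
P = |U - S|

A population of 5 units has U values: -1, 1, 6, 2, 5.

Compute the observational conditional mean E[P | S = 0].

E[P|S=0] averages over only the 2 units with S=0 (U = 6, 5): P = 6, 5, mean 5.5.

5.5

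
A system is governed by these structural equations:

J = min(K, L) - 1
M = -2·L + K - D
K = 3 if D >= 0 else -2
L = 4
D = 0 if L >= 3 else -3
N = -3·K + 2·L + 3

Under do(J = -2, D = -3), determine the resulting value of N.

17

The joint intervention fixes J = -2, D = -3, removing each variable's own equation.
K = 3 if D >= 0 else -2  [with D=-3]  = -2
N = -3·K + 2·L + 3  [with K=-2, L=4]  = 17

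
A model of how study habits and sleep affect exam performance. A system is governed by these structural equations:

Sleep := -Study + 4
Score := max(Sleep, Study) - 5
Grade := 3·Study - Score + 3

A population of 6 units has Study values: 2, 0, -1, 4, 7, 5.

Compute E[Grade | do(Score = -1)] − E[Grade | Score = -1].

2.5

Under do(Score=-1), Score's equation is replaced by Score=-1 for every unit. Per-unit Grade: 10, 4, 1, 16, 25, 19. Mean = 12.5.
Conditioning on Score=-1 selects the 2 unit(s) with Study ∈ {0, 4}. Their Grade values: 4, 16. Mean = 10.
Difference = 12.5 − 10 = 2.5.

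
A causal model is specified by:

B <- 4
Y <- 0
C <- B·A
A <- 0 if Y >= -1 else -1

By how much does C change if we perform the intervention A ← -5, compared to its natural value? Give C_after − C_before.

The intervention breaks the incoming arrows to A: A <- 0 if Y >= -1 else -1 no longer applies, and A = -5.
C = B·A  [with B=4, A=-5]  = -20
Without intervention: A = 0 if Y >= -1 else -1  [with Y=0]  = 0; C = B·A  [with B=4, A=0]  = 0.
Change = -20 − 0 = -20.

-20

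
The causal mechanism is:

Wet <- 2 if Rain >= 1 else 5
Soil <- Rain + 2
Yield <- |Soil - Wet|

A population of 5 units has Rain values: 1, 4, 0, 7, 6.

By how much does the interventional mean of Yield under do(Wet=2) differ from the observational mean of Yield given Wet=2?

Every unit gets Wet=2 under the intervention. Yield values become 1, 4, 0, 7, 6; E[Yield|do(Wet=2)] = 3.6.
Conditioning on Wet=2 selects the 4 unit(s) with Rain ∈ {1, 4, 7, 6}. Their Yield values: 1, 4, 7, 6. Mean = 4.5.
Difference = 3.6 − 4.5 = -0.9.

-0.9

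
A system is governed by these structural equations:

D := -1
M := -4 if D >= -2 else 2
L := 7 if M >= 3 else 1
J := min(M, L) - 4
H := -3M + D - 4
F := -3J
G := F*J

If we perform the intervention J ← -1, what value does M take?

-4

The intervention breaks the incoming arrows to J: J := min(M, L) - 4 no longer applies, and J = -1.
Since M is not a descendant of the intervened variable, it is unaffected.
M = -4 if D >= -2 else 2  [with D=-1]  = -4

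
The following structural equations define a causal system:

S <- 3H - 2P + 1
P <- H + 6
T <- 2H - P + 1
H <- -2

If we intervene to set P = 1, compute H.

Under do(P=1), the mechanism P <- H + 6 is discarded; P is fixed at 1.
H is not downstream of the intervention, so its value is determined by the original equations.

-2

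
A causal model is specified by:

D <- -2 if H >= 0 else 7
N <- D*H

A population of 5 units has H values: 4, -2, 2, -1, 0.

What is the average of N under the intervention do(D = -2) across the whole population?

-1.2

Every unit gets D=-2 under the intervention. N values become -8, 4, -4, 2, 0; E[N|do(D=-2)] = -1.2.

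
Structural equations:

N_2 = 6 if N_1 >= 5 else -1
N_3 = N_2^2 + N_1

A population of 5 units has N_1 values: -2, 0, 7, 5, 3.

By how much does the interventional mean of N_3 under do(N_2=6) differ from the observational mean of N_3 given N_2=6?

Under do(N_2=6), N_2's equation is replaced by N_2=6 for every unit. Per-unit N_3: 34, 36, 43, 41, 39. Mean = 38.6.
E[N_3|N_2=6] averages over only the 2 units with N_2=6 (N_1 = 7, 5): N_3 = 43, 41, mean 42.
Difference = 38.6 − 42 = -3.4.

-3.4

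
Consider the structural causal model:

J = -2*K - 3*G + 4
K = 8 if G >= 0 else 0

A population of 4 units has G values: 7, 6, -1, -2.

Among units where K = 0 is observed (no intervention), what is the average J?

8.5

Conditioning on K=0 selects the 2 unit(s) with G ∈ {-1, -2}. Their J values: 7, 10. Mean = 8.5.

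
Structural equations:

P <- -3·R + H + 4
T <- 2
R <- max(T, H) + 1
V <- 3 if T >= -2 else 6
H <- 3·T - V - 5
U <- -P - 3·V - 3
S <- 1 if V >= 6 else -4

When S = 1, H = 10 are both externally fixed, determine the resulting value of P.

The joint intervention fixes S = 1, H = 10, removing each variable's own equation.
R = max(T, H) + 1  [with T=2, H=10]  = 11
P = -3·R + H + 4  [with R=11, H=10]  = -19

-19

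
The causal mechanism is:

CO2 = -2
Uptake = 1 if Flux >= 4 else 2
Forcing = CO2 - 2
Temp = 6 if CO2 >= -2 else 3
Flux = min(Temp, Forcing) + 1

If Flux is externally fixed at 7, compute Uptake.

Intervening sets Flux = 7 and removes its equation (Flux = min(Temp, Forcing) + 1).
Uptake = 1 if Flux >= 4 else 2  [with Flux=7]  = 1

1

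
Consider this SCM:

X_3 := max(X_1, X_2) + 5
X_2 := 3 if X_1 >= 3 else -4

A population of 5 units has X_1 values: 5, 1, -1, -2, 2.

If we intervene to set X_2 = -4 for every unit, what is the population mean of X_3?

do(X_2=-4) breaks X_2's dependence on X_1. With X_2=-4 fixed, X_3 across the units is 10, 6, 4, 3, 7, mean 6.

6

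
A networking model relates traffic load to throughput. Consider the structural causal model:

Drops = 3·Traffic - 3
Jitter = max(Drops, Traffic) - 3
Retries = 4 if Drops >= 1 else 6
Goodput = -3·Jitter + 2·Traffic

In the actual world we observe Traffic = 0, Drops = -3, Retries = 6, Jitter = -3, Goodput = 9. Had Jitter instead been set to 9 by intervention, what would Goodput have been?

Intervening sets Jitter = 9 and removes its equation (Jitter = max(Drops, Traffic) - 3).
Goodput = -3·Jitter + 2·Traffic  [with Jitter=9, Traffic=0]  = -27

-27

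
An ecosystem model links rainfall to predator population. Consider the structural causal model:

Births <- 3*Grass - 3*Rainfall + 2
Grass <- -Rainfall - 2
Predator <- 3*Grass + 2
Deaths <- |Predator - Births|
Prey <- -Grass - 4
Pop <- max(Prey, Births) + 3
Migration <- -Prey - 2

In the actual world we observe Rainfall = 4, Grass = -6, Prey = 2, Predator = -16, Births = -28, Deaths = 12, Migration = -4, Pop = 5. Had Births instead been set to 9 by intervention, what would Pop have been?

do(Births=9) replaces the equation Births <- 3*Grass - 3*Rainfall + 2 with the constant Births = 9.
Grass = -Rainfall - 2  [with Rainfall=4]  = -6
Prey = -Grass - 4  [with Grass=-6]  = 2
Pop = max(Prey, Births) + 3  [with Prey=2, Births=9]  = 12

12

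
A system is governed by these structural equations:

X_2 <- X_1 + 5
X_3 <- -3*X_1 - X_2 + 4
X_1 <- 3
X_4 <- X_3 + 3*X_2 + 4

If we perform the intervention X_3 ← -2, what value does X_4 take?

26

The intervention breaks the incoming arrows to X_3: X_3 <- -3*X_1 - X_2 + 4 no longer applies, and X_3 = -2.
X_2 = X_1 + 5  [with X_1=3]  = 8
X_4 = X_3 + 3*X_2 + 4  [with X_3=-2, X_2=8]  = 26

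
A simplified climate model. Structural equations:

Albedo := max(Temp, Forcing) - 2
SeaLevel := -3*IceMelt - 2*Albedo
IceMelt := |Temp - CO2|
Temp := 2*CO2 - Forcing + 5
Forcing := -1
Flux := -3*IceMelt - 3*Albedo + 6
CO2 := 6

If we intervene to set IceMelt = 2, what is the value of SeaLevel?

Under do(IceMelt=2), the mechanism IceMelt := |Temp - CO2| is discarded; IceMelt is fixed at 2.
Temp = 2*CO2 - Forcing + 5  [with CO2=6, Forcing=-1]  = 18
Albedo = max(Temp, Forcing) - 2  [with Temp=18, Forcing=-1]  = 16
SeaLevel = -3*IceMelt - 2*Albedo  [with IceMelt=2, Albedo=16]  = -38

-38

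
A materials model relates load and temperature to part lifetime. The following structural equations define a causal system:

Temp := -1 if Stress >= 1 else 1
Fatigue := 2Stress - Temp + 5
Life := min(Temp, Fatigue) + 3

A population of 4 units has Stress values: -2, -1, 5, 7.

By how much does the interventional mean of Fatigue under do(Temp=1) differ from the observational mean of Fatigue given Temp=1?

Under do(Temp=1), Temp's equation is replaced by Temp=1 for every unit. Per-unit Fatigue: 0, 2, 14, 18. Mean = 8.5.
Observing Temp=1 restricts to units where Temp's equation naturally yields 1: Stress ∈ {-2, -1}. In that subpopulation Fatigue = 0, 2, mean 1.
Difference = 8.5 − 1 = 7.5.

7.5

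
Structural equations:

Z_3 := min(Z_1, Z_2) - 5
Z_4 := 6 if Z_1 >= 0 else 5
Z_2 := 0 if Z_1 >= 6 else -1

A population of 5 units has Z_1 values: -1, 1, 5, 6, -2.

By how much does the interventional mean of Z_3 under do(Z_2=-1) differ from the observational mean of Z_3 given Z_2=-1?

0.05

do(Z_2=-1) breaks Z_2's dependence on Z_1. With Z_2=-1 fixed, Z_3 across the units is -6, -6, -6, -6, -7, mean -6.2.
Observing Z_2=-1 restricts to units where Z_2's equation naturally yields -1: Z_1 ∈ {-1, 1, 5, -2}. In that subpopulation Z_3 = -6, -6, -6, -7, mean -6.25.
Difference = -6.2 − (-6.25) = 0.05.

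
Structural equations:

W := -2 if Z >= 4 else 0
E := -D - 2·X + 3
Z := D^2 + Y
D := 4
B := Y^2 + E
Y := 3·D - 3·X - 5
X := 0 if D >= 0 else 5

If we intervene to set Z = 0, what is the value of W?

0

The intervention breaks the incoming arrows to Z: Z := D^2 + Y no longer applies, and Z = 0.
W = -2 if Z >= 4 else 0  [with Z=0]  = 0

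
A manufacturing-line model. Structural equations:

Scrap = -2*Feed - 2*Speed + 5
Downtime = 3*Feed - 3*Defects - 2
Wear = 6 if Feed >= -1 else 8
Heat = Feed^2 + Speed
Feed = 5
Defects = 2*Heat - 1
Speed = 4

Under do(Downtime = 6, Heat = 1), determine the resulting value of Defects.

1

Under do(Downtime = 6, Heat = 1), each intervened variable's structural equation is replaced by its fixed value.
Defects = 2*Heat - 1  [with Heat=1]  = 1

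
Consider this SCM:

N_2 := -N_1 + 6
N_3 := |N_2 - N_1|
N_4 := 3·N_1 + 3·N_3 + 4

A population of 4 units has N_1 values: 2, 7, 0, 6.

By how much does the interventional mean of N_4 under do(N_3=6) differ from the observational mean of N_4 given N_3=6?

do(N_3=6) breaks N_3's dependence on N_1. With N_3=6 fixed, N_4 across the units is 28, 43, 22, 40, mean 33.25.
Observing N_3=6 restricts to units where N_3's equation naturally yields 6: N_1 ∈ {0, 6}. In that subpopulation N_4 = 22, 40, mean 31.
Difference = 33.25 − 31 = 2.25.

2.25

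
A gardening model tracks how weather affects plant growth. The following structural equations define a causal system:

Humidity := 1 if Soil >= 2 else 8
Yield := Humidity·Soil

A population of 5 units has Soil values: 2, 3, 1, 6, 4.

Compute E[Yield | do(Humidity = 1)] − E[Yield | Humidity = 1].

do(Humidity=1) breaks Humidity's dependence on Soil. With Humidity=1 fixed, Yield across the units is 2, 3, 1, 6, 4, mean 3.2.
E[Yield|Humidity=1] averages over only the 4 units with Humidity=1 (Soil = 2, 3, 6, 4): Yield = 2, 3, 6, 4, mean 3.75.
Difference = 3.2 − 3.75 = -0.55.

-0.55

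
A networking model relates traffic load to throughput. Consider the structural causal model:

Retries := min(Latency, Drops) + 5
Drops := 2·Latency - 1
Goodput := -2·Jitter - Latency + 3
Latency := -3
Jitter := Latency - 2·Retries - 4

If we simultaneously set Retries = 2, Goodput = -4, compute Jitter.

The joint intervention fixes Retries = 2, Goodput = -4, removing each variable's own equation.
Jitter = Latency - 2·Retries - 4  [with Latency=-3, Retries=2]  = -11

-11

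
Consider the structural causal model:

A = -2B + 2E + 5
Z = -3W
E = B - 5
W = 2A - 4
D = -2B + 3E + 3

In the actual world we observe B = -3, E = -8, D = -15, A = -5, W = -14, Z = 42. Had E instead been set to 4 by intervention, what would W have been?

do(E=4) replaces the equation E = B - 5 with the constant E = 4.
A = -2B + 2E + 5  [with B=-3, E=4]  = 19
W = 2A - 4  [with A=19]  = 34

34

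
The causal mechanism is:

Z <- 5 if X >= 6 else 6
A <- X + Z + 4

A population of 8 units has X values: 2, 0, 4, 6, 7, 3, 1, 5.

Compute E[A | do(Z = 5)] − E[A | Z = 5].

The intervention sets Z=5 in all 8 units regardless of X. Recomputing A per unit gives 11, 9, 13, 15, 16, 12, 10, 14; average 12.5.
Conditioning on Z=5 selects the 2 unit(s) with X ∈ {6, 7}. Their A values: 15, 16. Mean = 15.5.
Difference = 12.5 − 15.5 = -3.

-3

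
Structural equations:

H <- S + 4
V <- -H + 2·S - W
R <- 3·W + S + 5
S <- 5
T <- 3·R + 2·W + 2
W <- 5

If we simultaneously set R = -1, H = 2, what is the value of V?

3

Setting R = -1, H = 2 by intervention discards those variables' equations.
V = -H + 2·S - W  [with H=2, S=5, W=5]  = 3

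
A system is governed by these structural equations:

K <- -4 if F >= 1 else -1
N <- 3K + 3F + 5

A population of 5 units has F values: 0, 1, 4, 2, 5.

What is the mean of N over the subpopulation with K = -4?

2

Observing K=-4 restricts to units where K's equation naturally yields -4: F ∈ {1, 4, 2, 5}. In that subpopulation N = -4, 5, -1, 8, mean 2.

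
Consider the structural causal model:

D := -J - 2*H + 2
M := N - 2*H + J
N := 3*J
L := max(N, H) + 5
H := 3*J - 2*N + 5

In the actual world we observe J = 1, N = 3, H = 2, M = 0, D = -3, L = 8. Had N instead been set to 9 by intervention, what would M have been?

30

Under do(N=9), the mechanism N := 3*J is discarded; N is fixed at 9.
H = 3*J - 2*N + 5  [with J=1, N=9]  = -10
M = N - 2*H + J  [with N=9, H=-10, J=1]  = 30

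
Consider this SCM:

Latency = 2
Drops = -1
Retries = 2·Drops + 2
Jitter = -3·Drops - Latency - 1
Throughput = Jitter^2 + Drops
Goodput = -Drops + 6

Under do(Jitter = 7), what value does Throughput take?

Intervening sets Jitter = 7 and removes its equation (Jitter = -3·Drops - Latency - 1).
Throughput = Jitter^2 + Drops  [with Jitter=7, Drops=-1]  = 48

48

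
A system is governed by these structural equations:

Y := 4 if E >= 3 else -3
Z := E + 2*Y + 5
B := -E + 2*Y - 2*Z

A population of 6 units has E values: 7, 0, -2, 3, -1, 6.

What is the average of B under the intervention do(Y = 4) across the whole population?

Under do(Y=4), Y's equation is replaced by Y=4 for every unit. Per-unit B: -39, -18, -12, -27, -15, -36. Mean = -24.5.

-24.5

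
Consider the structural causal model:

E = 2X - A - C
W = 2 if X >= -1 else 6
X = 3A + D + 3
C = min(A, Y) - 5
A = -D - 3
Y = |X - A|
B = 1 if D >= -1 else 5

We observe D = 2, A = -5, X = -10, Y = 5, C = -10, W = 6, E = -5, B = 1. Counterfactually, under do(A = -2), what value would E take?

Under do(A=-2), the mechanism A = -D - 3 is discarded; A is fixed at -2.
X = 3A + D + 3  [with A=-2, D=2]  = -1
Y = |X - A|  [with X=-1, A=-2]  = 1
C = min(A, Y) - 5  [with A=-2, Y=1]  = -7
E = 2X - A - C  [with X=-1, A=-2, C=-7]  = 7

7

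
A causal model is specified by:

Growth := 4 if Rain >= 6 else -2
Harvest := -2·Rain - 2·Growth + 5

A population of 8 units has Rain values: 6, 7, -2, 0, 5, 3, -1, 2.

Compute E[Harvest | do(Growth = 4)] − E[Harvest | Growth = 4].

8

The intervention sets Growth=4 in all 8 units regardless of Rain. Recomputing Harvest per unit gives -15, -17, 1, -3, -13, -9, -1, -7; average -8.
Observing Growth=4 restricts to units where Growth's equation naturally yields 4: Rain ∈ {6, 7}. In that subpopulation Harvest = -15, -17, mean -16.
Difference = -8 − (-16) = 8.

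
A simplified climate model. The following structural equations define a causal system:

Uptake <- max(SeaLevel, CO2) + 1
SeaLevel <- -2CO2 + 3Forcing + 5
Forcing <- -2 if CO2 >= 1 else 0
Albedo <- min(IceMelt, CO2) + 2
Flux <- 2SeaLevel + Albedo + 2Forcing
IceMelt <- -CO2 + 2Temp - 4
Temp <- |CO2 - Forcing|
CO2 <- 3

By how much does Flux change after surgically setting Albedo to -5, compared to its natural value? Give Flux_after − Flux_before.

-10

Under do(Albedo=-5), the mechanism Albedo <- min(IceMelt, CO2) + 2 is discarded; Albedo is fixed at -5.
Forcing = -2 if CO2 >= 1 else 0  [with CO2=3]  = -2
SeaLevel = -2CO2 + 3Forcing + 5  [with CO2=3, Forcing=-2]  = -7
Flux = 2SeaLevel + Albedo + 2Forcing  [with SeaLevel=-7, Albedo=-5, Forcing=-2]  = -23
Without intervention: Forcing = -2 if CO2 >= 1 else 0  [with CO2=3]  = -2; Temp = |CO2 - Forcing|  [with CO2=3, Forcing=-2]  = 5; IceMelt = -CO2 + 2Temp - 4  [with CO2=3, Temp=5]  = 3; Albedo = min(IceMelt, CO2) + 2  [with IceMelt=3, CO2=3]  = 5; SeaLevel = -2CO2 + 3Forcing + 5  [with CO2=3, Forcing=-2]  = -7; Flux = 2SeaLevel + Albedo + 2Forcing  [with SeaLevel=-7, Albedo=5, Forcing=-2]  = -13.
Change = -23 − (-13) = -10.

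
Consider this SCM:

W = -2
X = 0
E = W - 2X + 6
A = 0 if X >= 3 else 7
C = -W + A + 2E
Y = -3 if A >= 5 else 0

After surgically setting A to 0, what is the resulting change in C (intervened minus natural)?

-7

Intervening sets A = 0 and removes its equation (A = 0 if X >= 3 else 7).
E = W - 2X + 6  [with W=-2, X=0]  = 4
C = -W + A + 2E  [with W=-2, A=0, E=4]  = 10
Without intervention: E = W - 2X + 6  [with W=-2, X=0]  = 4; A = 0 if X >= 3 else 7  [with X=0]  = 7; C = -W + A + 2E  [with W=-2, A=7, E=4]  = 17.
Change = 10 − 17 = -7.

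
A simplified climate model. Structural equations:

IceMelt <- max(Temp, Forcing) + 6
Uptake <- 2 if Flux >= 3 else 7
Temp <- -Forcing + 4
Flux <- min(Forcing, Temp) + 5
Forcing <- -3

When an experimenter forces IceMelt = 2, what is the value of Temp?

7

Under do(IceMelt=2), the mechanism IceMelt <- max(Temp, Forcing) + 6 is discarded; IceMelt is fixed at 2.
Since Temp is not a descendant of the intervened variable, it is unaffected.
Temp = -Forcing + 4  [with Forcing=-3]  = 7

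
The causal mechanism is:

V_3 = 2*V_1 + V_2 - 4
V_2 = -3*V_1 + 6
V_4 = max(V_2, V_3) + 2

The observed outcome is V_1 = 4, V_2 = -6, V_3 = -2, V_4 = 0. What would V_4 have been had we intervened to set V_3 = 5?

The intervention breaks the incoming arrows to V_3: V_3 = 2*V_1 + V_2 - 4 no longer applies, and V_3 = 5.
V_2 = -3*V_1 + 6  [with V_1=4]  = -6
V_4 = max(V_2, V_3) + 2  [with V_2=-6, V_3=5]  = 7

7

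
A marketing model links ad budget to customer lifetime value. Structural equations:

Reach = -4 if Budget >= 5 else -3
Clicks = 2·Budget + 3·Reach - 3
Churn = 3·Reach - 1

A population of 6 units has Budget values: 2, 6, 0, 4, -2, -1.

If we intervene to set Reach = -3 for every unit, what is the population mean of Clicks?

do(Reach=-3) breaks Reach's dependence on Budget. With Reach=-3 fixed, Clicks across the units is -8, 0, -12, -4, -16, -14, mean -9.

-9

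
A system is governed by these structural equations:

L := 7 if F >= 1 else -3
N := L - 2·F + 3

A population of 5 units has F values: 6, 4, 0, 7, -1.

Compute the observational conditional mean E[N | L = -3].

E[N|L=-3] averages over only the 2 units with L=-3 (F = 0, -1): N = 0, 2, mean 1.

1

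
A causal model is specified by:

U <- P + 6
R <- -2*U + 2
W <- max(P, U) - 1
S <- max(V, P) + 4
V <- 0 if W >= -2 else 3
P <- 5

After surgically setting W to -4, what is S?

The intervention breaks the incoming arrows to W: W <- max(P, U) - 1 no longer applies, and W = -4.
V = 0 if W >= -2 else 3  [with W=-4]  = 3
S = max(V, P) + 4  [with V=3, P=5]  = 9

9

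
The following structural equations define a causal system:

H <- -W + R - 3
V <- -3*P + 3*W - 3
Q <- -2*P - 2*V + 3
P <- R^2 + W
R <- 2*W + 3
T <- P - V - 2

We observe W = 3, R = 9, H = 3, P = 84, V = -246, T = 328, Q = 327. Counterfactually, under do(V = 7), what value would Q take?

-179

Under do(V=7), the mechanism V <- -3*P + 3*W - 3 is discarded; V is fixed at 7.
R = 2*W + 3  [with W=3]  = 9
P = R^2 + W  [with R=9, W=3]  = 84
Q = -2*P - 2*V + 3  [with P=84, V=7]  = -179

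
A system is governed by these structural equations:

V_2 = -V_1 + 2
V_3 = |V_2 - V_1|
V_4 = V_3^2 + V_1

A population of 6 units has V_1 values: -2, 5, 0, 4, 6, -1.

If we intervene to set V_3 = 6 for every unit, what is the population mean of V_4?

38

do(V_3=6) breaks V_3's dependence on V_1. With V_3=6 fixed, V_4 across the units is 34, 41, 36, 40, 42, 35, mean 38.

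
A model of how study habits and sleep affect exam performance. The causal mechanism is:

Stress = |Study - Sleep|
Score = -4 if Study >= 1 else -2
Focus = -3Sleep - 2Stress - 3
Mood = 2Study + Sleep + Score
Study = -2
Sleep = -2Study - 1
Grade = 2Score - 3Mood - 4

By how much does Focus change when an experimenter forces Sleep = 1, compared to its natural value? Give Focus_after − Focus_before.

10

Under do(Sleep=1), the mechanism Sleep = -2Study - 1 is discarded; Sleep is fixed at 1.
Stress = |Study - Sleep|  [with Study=-2, Sleep=1]  = 3
Focus = -3Sleep - 2Stress - 3  [with Sleep=1, Stress=3]  = -12
Without intervention: Sleep = -2Study - 1  [with Study=-2]  = 3; Stress = |Study - Sleep|  [with Study=-2, Sleep=3]  = 5; Focus = -3Sleep - 2Stress - 3  [with Sleep=3, Stress=5]  = -22.
Change = -12 − (-22) = 10.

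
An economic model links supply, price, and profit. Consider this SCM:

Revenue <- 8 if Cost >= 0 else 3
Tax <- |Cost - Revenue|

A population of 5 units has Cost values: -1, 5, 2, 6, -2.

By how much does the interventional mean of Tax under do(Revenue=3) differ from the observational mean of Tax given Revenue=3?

-1.5

Every unit gets Revenue=3 under the intervention. Tax values become 4, 2, 1, 3, 5; E[Tax|do(Revenue=3)] = 3.
E[Tax|Revenue=3] averages over only the 2 units with Revenue=3 (Cost = -1, -2): Tax = 4, 5, mean 4.5.
Difference = 3 − 4.5 = -1.5.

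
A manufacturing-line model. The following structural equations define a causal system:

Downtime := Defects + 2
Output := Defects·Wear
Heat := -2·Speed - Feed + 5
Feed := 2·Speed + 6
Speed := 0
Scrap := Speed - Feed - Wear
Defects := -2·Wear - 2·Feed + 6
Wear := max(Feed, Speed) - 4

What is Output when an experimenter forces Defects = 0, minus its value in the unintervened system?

Under do(Defects=0), the mechanism Defects := -2·Wear - 2·Feed + 6 is discarded; Defects is fixed at 0.
Feed = 2·Speed + 6  [with Speed=0]  = 6
Wear = max(Feed, Speed) - 4  [with Feed=6, Speed=0]  = 2
Output = Defects·Wear  [with Defects=0, Wear=2]  = 0
Without intervention: Feed = 2·Speed + 6  [with Speed=0]  = 6; Wear = max(Feed, Speed) - 4  [with Feed=6, Speed=0]  = 2; Defects = -2·Wear - 2·Feed + 6  [with Wear=2, Feed=6]  = -10; Output = Defects·Wear  [with Defects=-10, Wear=2]  = -20.
Change = 0 − (-20) = 20.

20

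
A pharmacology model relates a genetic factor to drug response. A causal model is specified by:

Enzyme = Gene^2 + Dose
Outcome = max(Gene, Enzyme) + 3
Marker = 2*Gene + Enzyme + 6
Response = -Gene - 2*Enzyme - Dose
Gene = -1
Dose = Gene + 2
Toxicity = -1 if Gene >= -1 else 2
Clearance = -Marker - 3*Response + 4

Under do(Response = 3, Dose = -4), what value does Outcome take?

2

Under do(Response = 3, Dose = -4), each intervened variable's structural equation is replaced by its fixed value.
Enzyme = Gene^2 + Dose  [with Gene=-1, Dose=-4]  = -3
Outcome = max(Gene, Enzyme) + 3  [with Gene=-1, Enzyme=-3]  = 2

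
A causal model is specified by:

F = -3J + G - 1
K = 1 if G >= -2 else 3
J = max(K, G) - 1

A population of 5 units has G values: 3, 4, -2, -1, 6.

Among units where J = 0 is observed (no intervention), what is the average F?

E[F|J=0] averages over only the 2 units with J=0 (G = -2, -1): F = -3, -2, mean -2.5.

-2.5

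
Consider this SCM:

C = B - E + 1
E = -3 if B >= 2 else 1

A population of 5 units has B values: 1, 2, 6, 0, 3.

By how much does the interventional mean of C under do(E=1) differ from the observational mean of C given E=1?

Every unit gets E=1 under the intervention. C values become 1, 2, 6, 0, 3; E[C|do(E=1)] = 2.4.
E[C|E=1] averages over only the 2 units with E=1 (B = 1, 0): C = 1, 0, mean 0.5.
Difference = 2.4 − 0.5 = 1.9.

1.9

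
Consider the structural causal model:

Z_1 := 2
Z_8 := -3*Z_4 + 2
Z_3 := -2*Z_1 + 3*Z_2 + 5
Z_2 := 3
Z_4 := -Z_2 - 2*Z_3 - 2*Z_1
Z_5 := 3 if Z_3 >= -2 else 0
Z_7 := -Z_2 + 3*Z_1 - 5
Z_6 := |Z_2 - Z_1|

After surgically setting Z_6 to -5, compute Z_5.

3

do(Z_6=-5) replaces the equation Z_6 := |Z_2 - Z_1| with the constant Z_6 = -5.
Since Z_5 is not a descendant of the intervened variable, it is unaffected.
Z_3 = -2*Z_1 + 3*Z_2 + 5  [with Z_1=2, Z_2=3]  = 10
Z_5 = 3 if Z_3 >= -2 else 0  [with Z_3=10]  = 3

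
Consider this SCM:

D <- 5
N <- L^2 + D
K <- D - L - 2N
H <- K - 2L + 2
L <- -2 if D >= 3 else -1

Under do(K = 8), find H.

14

Intervening sets K = 8 and removes its equation (K <- D - L - 2N).
L = -2 if D >= 3 else -1  [with D=5]  = -2
H = K - 2L + 2  [with K=8, L=-2]  = 14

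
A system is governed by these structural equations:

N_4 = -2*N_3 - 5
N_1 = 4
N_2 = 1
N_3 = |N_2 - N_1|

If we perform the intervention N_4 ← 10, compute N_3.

3

Under do(N_4=10), the mechanism N_4 = -2*N_3 - 5 is discarded; N_4 is fixed at 10.
Since N_3 is not a descendant of the intervened variable, it is unaffected.
N_3 = |N_2 - N_1|  [with N_2=1, N_1=4]  = 3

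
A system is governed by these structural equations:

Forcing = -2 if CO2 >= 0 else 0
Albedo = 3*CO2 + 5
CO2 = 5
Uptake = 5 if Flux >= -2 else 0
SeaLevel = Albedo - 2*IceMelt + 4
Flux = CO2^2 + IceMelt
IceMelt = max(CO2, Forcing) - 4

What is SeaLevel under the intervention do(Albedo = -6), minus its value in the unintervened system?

Intervening sets Albedo = -6 and removes its equation (Albedo = 3*CO2 + 5).
Forcing = -2 if CO2 >= 0 else 0  [with CO2=5]  = -2
IceMelt = max(CO2, Forcing) - 4  [with CO2=5, Forcing=-2]  = 1
SeaLevel = Albedo - 2*IceMelt + 4  [with Albedo=-6, IceMelt=1]  = -4
Without intervention: Forcing = -2 if CO2 >= 0 else 0  [with CO2=5]  = -2; IceMelt = max(CO2, Forcing) - 4  [with CO2=5, Forcing=-2]  = 1; Albedo = 3*CO2 + 5  [with CO2=5]  = 20; SeaLevel = Albedo - 2*IceMelt + 4  [with Albedo=20, IceMelt=1]  = 22.
Change = -4 − 22 = -26.

-26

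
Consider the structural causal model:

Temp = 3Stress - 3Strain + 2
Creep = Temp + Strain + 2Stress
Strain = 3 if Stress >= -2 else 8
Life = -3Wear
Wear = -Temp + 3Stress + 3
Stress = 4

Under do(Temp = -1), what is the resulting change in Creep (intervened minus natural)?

-6

The intervention breaks the incoming arrows to Temp: Temp = 3Stress - 3Strain + 2 no longer applies, and Temp = -1.
Strain = 3 if Stress >= -2 else 8  [with Stress=4]  = 3
Creep = Temp + Strain + 2Stress  [with Temp=-1, Strain=3, Stress=4]  = 10
Without intervention: Strain = 3 if Stress >= -2 else 8  [with Stress=4]  = 3; Temp = 3Stress - 3Strain + 2  [with Stress=4, Strain=3]  = 5; Creep = Temp + Strain + 2Stress  [with Temp=5, Strain=3, Stress=4]  = 16.
Change = 10 − 16 = -6.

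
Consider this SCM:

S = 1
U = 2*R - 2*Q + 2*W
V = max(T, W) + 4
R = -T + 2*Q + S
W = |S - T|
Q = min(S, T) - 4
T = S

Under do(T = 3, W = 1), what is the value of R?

-8

Under do(T = 3, W = 1), each intervened variable's structural equation is replaced by its fixed value.
Q = min(S, T) - 4  [with S=1, T=3]  = -3
R = -T + 2*Q + S  [with T=3, Q=-3, S=1]  = -8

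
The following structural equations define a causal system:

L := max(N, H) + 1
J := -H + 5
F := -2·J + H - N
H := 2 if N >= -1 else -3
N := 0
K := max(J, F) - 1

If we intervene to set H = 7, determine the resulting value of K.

do(H=7) replaces the equation H := 2 if N >= -1 else -3 with the constant H = 7.
J = -H + 5  [with H=7]  = -2
F = -2·J + H - N  [with J=-2, H=7, N=0]  = 11
K = max(J, F) - 1  [with J=-2, F=11]  = 10

10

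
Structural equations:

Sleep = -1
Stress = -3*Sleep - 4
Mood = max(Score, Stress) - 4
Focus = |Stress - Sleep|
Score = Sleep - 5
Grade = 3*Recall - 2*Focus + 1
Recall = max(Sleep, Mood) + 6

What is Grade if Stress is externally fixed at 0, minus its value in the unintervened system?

Under do(Stress=0), the mechanism Stress = -3*Sleep - 4 is discarded; Stress is fixed at 0.
Focus = |Stress - Sleep|  [with Stress=0, Sleep=-1]  = 1
Score = Sleep - 5  [with Sleep=-1]  = -6
Mood = max(Score, Stress) - 4  [with Score=-6, Stress=0]  = -4
Recall = max(Sleep, Mood) + 6  [with Sleep=-1, Mood=-4]  = 5
Grade = 3*Recall - 2*Focus + 1  [with Recall=5, Focus=1]  = 14
Without intervention: Stress = -3*Sleep - 4  [with Sleep=-1]  = -1; Focus = |Stress - Sleep|  [with Stress=-1, Sleep=-1]  = 0; Score = Sleep - 5  [with Sleep=-1]  = -6; Mood = max(Score, Stress) - 4  [with Score=-6, Stress=-1]  = -5; Recall = max(Sleep, Mood) + 6  [with Sleep=-1, Mood=-5]  = 5; Grade = 3*Recall - 2*Focus + 1  [with Recall=5, Focus=0]  = 16.
Change = 14 − 16 = -2.

-2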